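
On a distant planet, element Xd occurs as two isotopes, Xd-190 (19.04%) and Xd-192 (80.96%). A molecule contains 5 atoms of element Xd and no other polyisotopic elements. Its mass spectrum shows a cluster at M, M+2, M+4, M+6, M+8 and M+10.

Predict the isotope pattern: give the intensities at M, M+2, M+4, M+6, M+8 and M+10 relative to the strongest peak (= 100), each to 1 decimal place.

The 5 Xd atoms are independent, so intensities follow the terms of (0.1904 + 0.8096)^5.
P(M) = 0.1904^5 = 0.000250
P(M+2) = 5 × 0.1904^4 × 0.8096^1 = 0.005320
P(M+4) = 10 × 0.1904^3 × 0.8096^2 = 0.045242
P(M+6) = 10 × 0.1904^2 × 0.8096^3 = 0.192374
P(M+8) = 5 × 0.1904^1 × 0.8096^4 = 0.408996
P(M+10) = 0.8096^5 = 0.347818
The M+8 peak is largest (0.408996); scaling to 100 gives 0.1 : 1.3 : 11.1 : 47.0 : 100.0 : 85.0.

0.1 : 1.3 : 11.1 : 47.0 : 100.0 : 85.0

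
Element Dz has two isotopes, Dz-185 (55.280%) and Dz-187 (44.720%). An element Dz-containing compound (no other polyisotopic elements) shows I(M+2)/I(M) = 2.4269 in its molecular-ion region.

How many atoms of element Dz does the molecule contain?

With n Dz atoms, P(M+2)/P(M) = C(n,1)·p^(n−1)q / p^n = n·q/p = n · 0.44720/0.55280.
n = 2.4269 × 0.55280/0.44720 = 3.00 ≈ 3

3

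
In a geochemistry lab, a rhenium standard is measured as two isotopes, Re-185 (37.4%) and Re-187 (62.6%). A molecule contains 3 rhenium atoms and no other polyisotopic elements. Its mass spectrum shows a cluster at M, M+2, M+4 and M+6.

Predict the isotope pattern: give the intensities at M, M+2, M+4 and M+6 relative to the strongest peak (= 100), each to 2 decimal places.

11.90 : 59.74 : 100.00 : 55.79

Expanding (0.374 + 0.626)^3:
P(M) = 0.374^3 = 0.052314
P(M+2) = 3 × 0.374^2 × 0.626^1 = 0.262687
P(M+4) = 3 × 0.374^1 × 0.626^2 = 0.439685
P(M+6) = 0.626^3 = 0.245314
The M+4 peak is largest (0.439685); scaling to 100 gives 11.90 : 59.74 : 100.00 : 55.79.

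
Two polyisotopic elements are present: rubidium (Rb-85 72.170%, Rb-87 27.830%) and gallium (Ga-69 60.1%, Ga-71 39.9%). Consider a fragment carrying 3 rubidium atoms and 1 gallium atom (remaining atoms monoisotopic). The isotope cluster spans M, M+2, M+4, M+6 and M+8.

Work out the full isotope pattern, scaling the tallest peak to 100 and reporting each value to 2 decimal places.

Rubidium pattern (n=3): 0.37589809 : 0.43485841 : 0.16768892 : 0.02155458
Gallium pattern (n=1): 0.6010 : 0.3990
Convolve the two distributions (both contribute in 2-u steps):
  M: 0.37589809×0.6010 = 0.225915
  M+2: 0.37589809×0.3990 + 0.43485841×0.6010 = 0.411333
  M+4: 0.43485841×0.3990 + 0.16768892×0.6010 = 0.274290
  M+6: 0.16768892×0.3990 + 0.02155458×0.6010 = 0.079862
  M+8: 0.02155458×0.3990 = 0.008600
Scale to base peak (0.411333) = 100: 54.92 : 100.00 : 66.68 : 19.42 : 2.09

54.92 : 100.00 : 66.68 : 19.42 : 2.09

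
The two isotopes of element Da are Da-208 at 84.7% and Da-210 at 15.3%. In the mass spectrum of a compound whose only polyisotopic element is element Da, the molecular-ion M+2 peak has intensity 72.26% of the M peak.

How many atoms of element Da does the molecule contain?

4

For n independent Da atoms, I(M+2)/I(M) = n · (abundance Da-210) / (abundance Da-208) = n · 0.153/0.847.
n = 0.7226 × 0.847/0.153 = 4.00 ≈ 4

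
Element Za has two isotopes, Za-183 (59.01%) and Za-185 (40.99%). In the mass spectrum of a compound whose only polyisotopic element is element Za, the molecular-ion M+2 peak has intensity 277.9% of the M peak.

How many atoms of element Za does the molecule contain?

The M+2/M ratio from n Za atoms is n · q/p = n · 0.4099/0.5901.
n = 2.779 × 0.5901/0.4099 = 4.00 ≈ 4

4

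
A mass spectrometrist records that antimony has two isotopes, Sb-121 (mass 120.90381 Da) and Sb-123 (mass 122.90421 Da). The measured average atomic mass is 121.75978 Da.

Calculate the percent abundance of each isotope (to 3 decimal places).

Sb-121: 57.210%, Sb-123: 42.790%

Writing the weighted mean with unknown fraction x of Sb-121:
120.90381·x + 122.90421·(1 − x) = 121.75978
(120.90381 − 122.90421)·x = 121.75978 − 122.90421
x = -1.14443 / -2.00040 = 0.57210 → 57.210% Sb-121, 42.790% Sb-123.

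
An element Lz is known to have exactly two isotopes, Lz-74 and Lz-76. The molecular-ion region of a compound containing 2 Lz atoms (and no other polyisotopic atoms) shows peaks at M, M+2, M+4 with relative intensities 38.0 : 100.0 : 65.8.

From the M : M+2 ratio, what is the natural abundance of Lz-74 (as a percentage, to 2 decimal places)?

43.18%

Let p = fractional abundance of Lz-74. I(M+2)/I(M) = [C(2,1)·p^1·(1−p)] / p^2 = 2·(1−p)/p = 100.0/38.0 = 2.6316
(1−p)/p = 2.6316/2 = 1.3158  ⇒  p = 1/(1 + 1.3158) = 0.4318
Lz-74: 43.18%, Lz-76: 56.82%.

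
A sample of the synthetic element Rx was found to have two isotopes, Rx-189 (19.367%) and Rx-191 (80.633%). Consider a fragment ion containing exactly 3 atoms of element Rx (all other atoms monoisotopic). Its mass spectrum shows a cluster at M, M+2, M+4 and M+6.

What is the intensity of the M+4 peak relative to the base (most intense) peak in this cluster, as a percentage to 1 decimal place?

Term probabilities: M 0.0073, M+2 0.0907, M+4 0.3778, M+6 0.5243. Base peak = M+6.
P(M+6) = C(3,3) × 0.19367^0 × 0.80633^3 = 1 × 1.0000 × 0.52425002 = 0.524250 (base)
P(M+4) = C(3,2) × 0.19367^1 × 0.80633^2 = 3 × 0.19367 × 0.65016807 = 0.377754
Relative intensity = 0.377754 / 0.524250 × 100 = 72.1

72.1%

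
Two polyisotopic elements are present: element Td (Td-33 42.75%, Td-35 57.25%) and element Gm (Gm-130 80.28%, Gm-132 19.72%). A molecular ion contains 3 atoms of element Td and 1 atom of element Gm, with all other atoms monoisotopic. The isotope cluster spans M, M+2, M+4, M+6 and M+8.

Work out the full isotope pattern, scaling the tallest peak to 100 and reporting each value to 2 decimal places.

Element Td pattern (n=3): 0.0781283 : 0.31388386 : 0.42034739 : 0.18764045
Element Gm pattern (n=1): 0.8028 : 0.1972
Convolve the two distributions (both contribute in 2-u steps):
  M: 0.0781283×0.8028 = 0.062721
  M+2: 0.0781283×0.1972 + 0.31388386×0.8028 = 0.267393
  M+4: 0.31388386×0.1972 + 0.42034739×0.8028 = 0.399353
  M+6: 0.42034739×0.1972 + 0.18764045×0.8028 = 0.233530
  M+8: 0.18764045×0.1972 = 0.037003
Scale to base peak (0.399353) = 100: 15.71 : 66.96 : 100.00 : 58.48 : 9.27

15.71 : 66.96 : 100.00 : 58.48 : 9.27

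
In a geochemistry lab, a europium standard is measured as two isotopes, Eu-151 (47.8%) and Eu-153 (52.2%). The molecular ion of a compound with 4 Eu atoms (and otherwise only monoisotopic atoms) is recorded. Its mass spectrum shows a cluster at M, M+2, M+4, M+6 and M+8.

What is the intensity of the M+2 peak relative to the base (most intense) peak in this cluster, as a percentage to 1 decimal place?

Term probabilities: M 0.0522, M+2 0.2280, M+4 0.3735, M+6 0.2720, M+8 0.0742. Base peak = M+4.
P(M+4) = C(4,2) × 0.478^2 × 0.522^2 = 6 × 0.228484 × 0.272484 = 0.373549 (base)
P(M+2) = C(4,1) × 0.478^3 × 0.522^1 = 4 × 0.10921535 × 0.5220 = 0.228042
Relative intensity = 0.228042 / 0.373549 × 100 = 61.0

61.0%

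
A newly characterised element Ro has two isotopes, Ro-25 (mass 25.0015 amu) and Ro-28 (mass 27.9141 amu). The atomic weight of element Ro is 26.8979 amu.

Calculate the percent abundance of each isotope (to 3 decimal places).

Ro-25: 34.890%, Ro-28: 65.110%

Let x be the fractional abundance of Ro-25; then Ro-28 has abundance 1 − x.
25.0015·x + 27.9141·(1 − x) = 26.8979
(25.0015 − 27.9141)·x = 26.8979 − 27.9141
x = -1.0162 / -2.9126 = 0.34890 → 34.890% Ro-25, 65.110% Ro-28.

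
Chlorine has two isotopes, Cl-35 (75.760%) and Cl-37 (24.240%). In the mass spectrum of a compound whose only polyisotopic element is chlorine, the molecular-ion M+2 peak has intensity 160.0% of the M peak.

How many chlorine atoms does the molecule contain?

For n independent Cl atoms, I(M+2)/I(M) = n · (abundance Cl-37) / (abundance Cl-35) = n · 0.24240/0.75760.
n = 1.600 × 0.75760/0.24240 = 5.00 ≈ 5

5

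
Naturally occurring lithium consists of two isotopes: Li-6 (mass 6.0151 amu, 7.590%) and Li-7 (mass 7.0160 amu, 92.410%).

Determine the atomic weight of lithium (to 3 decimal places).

6.940 amu

Average mass = Σ (abundance × isotope mass) = 0.07590 × 6.0151 + 0.92410 × 7.0160
= 0.45655 + 6.48349 = 6.94004 amu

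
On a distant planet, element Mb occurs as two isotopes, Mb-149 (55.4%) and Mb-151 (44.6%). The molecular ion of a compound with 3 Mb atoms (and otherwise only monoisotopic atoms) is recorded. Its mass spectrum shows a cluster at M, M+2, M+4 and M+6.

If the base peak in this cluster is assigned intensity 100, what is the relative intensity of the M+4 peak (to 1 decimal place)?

Term probabilities: M 0.1700, M+2 0.4107, M+4 0.3306, M+6 0.0887. Base peak = M+2.
P(M+2) = C(3,1) × 0.554^2 × 0.446^1 = 3 × 0.306916 × 0.4460 = 0.410654 (base)
P(M+4) = C(3,2) × 0.554^1 × 0.446^2 = 3 × 0.5540 × 0.198916 = 0.330598
Relative intensity = 0.330598 / 0.410654 × 100 = 80.5

80.5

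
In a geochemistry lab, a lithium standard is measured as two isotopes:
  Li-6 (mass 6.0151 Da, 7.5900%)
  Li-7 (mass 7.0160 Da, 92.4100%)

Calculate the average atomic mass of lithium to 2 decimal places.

6.94 Da

The abundance-weighted mean is 0.075900 × 6.0151 + 0.924100 × 7.0160
= 0.45655 + 6.48349 = 6.94004 Da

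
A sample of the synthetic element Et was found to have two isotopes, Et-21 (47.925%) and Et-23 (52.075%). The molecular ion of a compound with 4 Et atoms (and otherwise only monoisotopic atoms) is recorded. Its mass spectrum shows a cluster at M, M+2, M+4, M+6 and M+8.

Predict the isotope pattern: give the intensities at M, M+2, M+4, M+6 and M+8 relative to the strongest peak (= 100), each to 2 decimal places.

14.12 : 61.35 : 100.00 : 72.44 : 19.68

Each Et atom is independently Et-21 (p = 0.47925) or Et-23 (q = 0.52075); the cluster is the binomial expansion (p + q)^4.
P(M) = 0.47925^4 = 0.052753
P(M+2) = 4 × 0.47925^3 × 0.52075^1 = 0.229285
P(M+4) = 6 × 0.47925^2 × 0.52075^2 = 0.373709
P(M+6) = 4 × 0.47925^1 × 0.52075^3 = 0.270714
P(M+8) = 0.52075^4 = 0.073539
The M+4 peak is largest (0.373709); scaling to 100 gives 14.12 : 61.35 : 100.00 : 72.44 : 19.68.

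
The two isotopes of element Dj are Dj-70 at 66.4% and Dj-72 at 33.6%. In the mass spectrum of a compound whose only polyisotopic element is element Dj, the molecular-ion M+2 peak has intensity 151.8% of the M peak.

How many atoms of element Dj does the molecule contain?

With n Dj atoms, P(M+2)/P(M) = C(n,1)·p^(n−1)q / p^n = n·q/p = n · 0.336/0.664.
n = 1.518 × 0.664/0.336 = 3.00 ≈ 3

3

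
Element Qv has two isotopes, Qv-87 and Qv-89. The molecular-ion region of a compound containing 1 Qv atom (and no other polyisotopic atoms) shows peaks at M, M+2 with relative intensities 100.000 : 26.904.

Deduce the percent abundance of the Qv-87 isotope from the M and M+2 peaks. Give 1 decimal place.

Let p = fractional abundance of Qv-87. I(M+2)/I(M) = [C(1,1)·p^0·(1−p)] / p^1 = 1·(1−p)/p = 26.904/100.000 = 0.2690
(1−p)/p = 0.2690/1 = 0.2690  ⇒  p = 1/(1 + 0.2690) = 0.7880
Qv-87: 78.8%, Qv-89: 21.2%.

78.8%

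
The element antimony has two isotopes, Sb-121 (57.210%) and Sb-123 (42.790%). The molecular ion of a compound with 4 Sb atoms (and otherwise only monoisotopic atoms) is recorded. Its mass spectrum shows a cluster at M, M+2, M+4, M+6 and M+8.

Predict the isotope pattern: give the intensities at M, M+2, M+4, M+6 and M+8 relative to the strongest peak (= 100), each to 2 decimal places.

Each Sb atom is independently Sb-121 (p = 0.57210) or Sb-123 (q = 0.42790); the cluster is the binomial expansion (p + q)^4.
P(M) = 0.57210^4 = 0.107124
P(M+2) = 4 × 0.57210^3 × 0.42790^1 = 0.320493
P(M+4) = 6 × 0.57210^2 × 0.42790^2 = 0.359567
P(M+6) = 4 × 0.57210^1 × 0.42790^3 = 0.179291
P(M+8) = 0.42790^4 = 0.033525
The M+4 peak is largest (0.359567); scaling to 100 gives 29.79 : 89.13 : 100.00 : 49.86 : 9.32.

29.79 : 89.13 : 100.00 : 49.86 : 9.32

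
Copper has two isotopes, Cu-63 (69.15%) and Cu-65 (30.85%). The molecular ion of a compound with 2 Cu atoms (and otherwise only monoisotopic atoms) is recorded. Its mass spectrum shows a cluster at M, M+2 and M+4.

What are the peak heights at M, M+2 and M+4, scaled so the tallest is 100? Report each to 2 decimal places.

The 2 Cu atoms are independent, so intensities follow the terms of (0.6915 + 0.3085)^2.
P(M) = 0.6915^2 = 0.478172
P(M+2) = 2 × 0.6915^1 × 0.3085^1 = 0.426656
P(M+4) = 0.3085^2 = 0.095172
The M peak is largest (0.478172); scaling to 100 gives 100.00 : 89.23 : 19.90.

100.00 : 89.23 : 19.90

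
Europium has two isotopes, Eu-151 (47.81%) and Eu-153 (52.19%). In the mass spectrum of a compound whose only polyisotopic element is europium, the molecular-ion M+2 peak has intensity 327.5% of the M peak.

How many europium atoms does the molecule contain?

With n Eu atoms, P(M+2)/P(M) = C(n,1)·p^(n−1)q / p^n = n·q/p = n · 0.5219/0.4781.
n = 3.275 × 0.4781/0.5219 = 3.00 ≈ 3

3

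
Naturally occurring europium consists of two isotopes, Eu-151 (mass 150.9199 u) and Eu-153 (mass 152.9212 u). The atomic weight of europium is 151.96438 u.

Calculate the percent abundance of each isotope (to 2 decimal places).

With x = fraction of Eu-151 (so Eu-153 is 1 − x):
150.9199·x + 152.9212·(1 − x) = 151.96438
(150.9199 − 152.9212)·x = 151.96438 − 152.9212
x = -0.95682 / -2.0013 = 0.47810 → 47.81% Eu-151, 52.19% Eu-153.

Eu-151: 47.81%, Eu-153: 52.19%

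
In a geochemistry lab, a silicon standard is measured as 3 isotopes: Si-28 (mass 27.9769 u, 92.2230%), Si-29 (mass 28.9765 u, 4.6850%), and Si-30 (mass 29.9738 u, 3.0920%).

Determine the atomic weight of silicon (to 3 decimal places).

The abundance-weighted mean is 0.922230 × 27.9769 + 0.046850 × 28.9765 + 0.030920 × 29.9738
= 25.80114 + 1.35755 + 0.92679 = 28.08548 u

28.085 u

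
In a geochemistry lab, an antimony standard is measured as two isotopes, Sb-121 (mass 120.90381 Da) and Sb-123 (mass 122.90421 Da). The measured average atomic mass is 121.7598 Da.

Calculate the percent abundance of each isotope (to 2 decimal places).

Sb-121: 57.21%, Sb-123: 42.79%

Writing the weighted mean with unknown fraction x of Sb-121:
120.90381·x + 122.90421·(1 − x) = 121.7598
(120.90381 − 122.90421)·x = 121.7598 − 122.90421
x = -1.14441 / -2.00040 = 0.57209 → 57.21% Sb-121, 42.79% Sb-123.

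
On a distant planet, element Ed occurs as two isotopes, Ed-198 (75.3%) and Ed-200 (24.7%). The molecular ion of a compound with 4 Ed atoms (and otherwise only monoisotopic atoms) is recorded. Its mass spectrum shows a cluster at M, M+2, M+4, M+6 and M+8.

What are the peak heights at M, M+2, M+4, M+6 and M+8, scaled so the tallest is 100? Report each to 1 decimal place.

76.2 : 100.0 : 49.2 : 10.8 : 0.9

Each Ed atom is independently Ed-198 (p = 0.753) or Ed-200 (q = 0.247); the cluster is the binomial expansion (p + q)^4.
P(M) = 0.753^4 = 0.321499
P(M+2) = 4 × 0.753^3 × 0.247^1 = 0.421834
P(M+4) = 6 × 0.753^2 × 0.247^2 = 0.207556
P(M+6) = 4 × 0.753^1 × 0.247^3 = 0.045388
P(M+8) = 0.247^4 = 0.003722
The M+2 peak is largest (0.421834); scaling to 100 gives 76.2 : 100.0 : 49.2 : 10.8 : 0.9.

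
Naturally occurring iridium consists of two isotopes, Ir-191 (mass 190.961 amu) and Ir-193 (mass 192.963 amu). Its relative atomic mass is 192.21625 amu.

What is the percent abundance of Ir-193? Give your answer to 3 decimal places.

62.700%

Let x be the fractional abundance of Ir-191; then Ir-193 has abundance 1 − x.
190.961·x + 192.963·(1 − x) = 192.21625
(190.961 − 192.963)·x = 192.21625 − 192.963
x = -0.74675 / -2.002 = 0.37300 → 37.300% Ir-191, 62.700% Ir-193.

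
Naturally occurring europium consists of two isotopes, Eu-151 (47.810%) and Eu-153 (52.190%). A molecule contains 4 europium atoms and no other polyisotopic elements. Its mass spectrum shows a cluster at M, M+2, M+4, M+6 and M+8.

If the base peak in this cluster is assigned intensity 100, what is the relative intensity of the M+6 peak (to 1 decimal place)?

72.8

Binomial terms of (0.47810 + 0.52190)^4: M 0.0522, M+2 0.2281, M+4 0.3736, M+6 0.2719, M+8 0.0742 → M+4 is the base peak.
P(M+4) = C(4,2) × 0.47810^2 × 0.52190^2 = 6 × 0.22857961 × 0.27237961 = 0.373563 (base)
P(M+6) = C(4,3) × 0.47810^1 × 0.52190^3 = 4 × 0.4781 × 0.14215492 = 0.271857
Relative intensity = 0.271857 / 0.373563 × 100 = 72.8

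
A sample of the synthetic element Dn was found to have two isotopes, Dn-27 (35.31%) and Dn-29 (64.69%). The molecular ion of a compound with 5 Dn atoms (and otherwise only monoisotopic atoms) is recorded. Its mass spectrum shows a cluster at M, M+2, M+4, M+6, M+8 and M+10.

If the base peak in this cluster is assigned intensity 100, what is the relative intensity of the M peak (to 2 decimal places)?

Binomial terms of (0.3531 + 0.6469)^5: M 0.0055, M+2 0.0503, M+4 0.1842, M+6 0.3375, M+8 0.3092, M+10 0.1133 → M+6 is the base peak.
P(M+6) = C(5,3) × 0.3531^2 × 0.6469^3 = 10 × 0.12467961 × 0.27071446 = 0.337526 (base)
P(M) = C(5,0) × 0.3531^5 × 0.6469^0 = 1 × 0.00548894 × 1.0000 = 0.005489
Relative intensity = 0.005489 / 0.337526 × 100 = 1.63

1.63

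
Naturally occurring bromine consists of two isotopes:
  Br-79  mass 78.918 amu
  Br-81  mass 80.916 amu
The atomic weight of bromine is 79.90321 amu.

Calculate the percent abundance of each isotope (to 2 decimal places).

Br-79: 50.69%, Br-81: 49.31%

Let x be the fractional abundance of Br-79; then Br-81 has abundance 1 − x.
78.918·x + 80.916·(1 − x) = 79.90321
(78.918 − 80.916)·x = 79.90321 − 80.916
x = -1.01279 / -1.998 = 0.50690 → 50.69% Br-79, 49.31% Br-81.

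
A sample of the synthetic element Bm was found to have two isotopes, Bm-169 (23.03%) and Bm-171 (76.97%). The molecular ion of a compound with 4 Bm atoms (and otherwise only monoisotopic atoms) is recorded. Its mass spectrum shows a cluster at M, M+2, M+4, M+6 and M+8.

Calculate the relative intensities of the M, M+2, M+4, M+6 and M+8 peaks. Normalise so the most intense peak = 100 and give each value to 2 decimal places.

The 4 Bm atoms are independent, so intensities follow the terms of (0.2303 + 0.7697)^4.
P(M) = 0.2303^4 = 0.002813
P(M+2) = 4 × 0.2303^3 × 0.7697^1 = 0.037607
P(M+4) = 6 × 0.2303^2 × 0.7697^2 = 0.188531
P(M+6) = 4 × 0.2303^1 × 0.7697^3 = 0.420067
P(M+8) = 0.7697^4 = 0.350983
The M+6 peak is largest (0.420067); scaling to 100 gives 0.67 : 8.95 : 44.88 : 100.00 : 83.55.

0.67 : 8.95 : 44.88 : 100.00 : 83.55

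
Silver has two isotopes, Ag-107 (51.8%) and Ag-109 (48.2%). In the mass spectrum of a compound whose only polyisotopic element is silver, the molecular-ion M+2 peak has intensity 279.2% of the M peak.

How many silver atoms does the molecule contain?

The M+2/M ratio from n Ag atoms is n · q/p = n · 0.482/0.518.
n = 2.792 × 0.518/0.482 = 3.00 ≈ 3

3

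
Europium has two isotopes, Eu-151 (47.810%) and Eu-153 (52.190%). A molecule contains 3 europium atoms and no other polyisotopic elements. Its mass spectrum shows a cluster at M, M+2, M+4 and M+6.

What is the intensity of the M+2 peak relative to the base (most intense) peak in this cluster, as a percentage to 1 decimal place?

91.6%

Binomial terms of (0.47810 + 0.52190)^3: M 0.1093, M+2 0.3579, M+4 0.3907, M+6 0.1422 → M+4 is the base peak.
P(M+4) = C(3,2) × 0.47810^1 × 0.52190^2 = 3 × 0.4781 × 0.27237961 = 0.390674 (base)
P(M+2) = C(3,1) × 0.47810^2 × 0.52190^1 = 3 × 0.22857961 × 0.5219 = 0.357887
Relative intensity = 0.357887 / 0.390674 × 100 = 91.6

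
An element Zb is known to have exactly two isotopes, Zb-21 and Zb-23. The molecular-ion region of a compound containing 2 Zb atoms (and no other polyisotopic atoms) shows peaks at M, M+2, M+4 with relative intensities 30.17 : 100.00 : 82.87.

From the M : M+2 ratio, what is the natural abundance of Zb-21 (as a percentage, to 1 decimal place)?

37.6%

If p is the fraction of Zb that is Zb-21, then I(M+2)/I(M) = [C(2,1)·p^1·(1−p)] / p^2 = 2·(1−p)/p = 100.00/30.17 = 3.3146
(1−p)/p = 3.3146/2 = 1.6573  ⇒  p = 1/(1 + 1.6573) = 0.3763
Zb-21: 37.6%, Zb-23: 62.4%.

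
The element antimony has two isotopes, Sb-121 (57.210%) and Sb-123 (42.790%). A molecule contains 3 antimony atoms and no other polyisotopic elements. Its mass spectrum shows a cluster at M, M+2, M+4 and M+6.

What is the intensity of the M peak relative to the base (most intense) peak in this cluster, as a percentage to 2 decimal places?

44.57%

Binomial terms of (0.57210 + 0.42790)^3: M 0.1872, M+2 0.4202, M+4 0.3143, M+6 0.0783 → M+2 is the base peak.
P(M+2) = C(3,1) × 0.57210^2 × 0.42790^1 = 3 × 0.32729841 × 0.4279 = 0.420153 (base)
P(M) = C(3,0) × 0.57210^3 × 0.42790^0 = 1 × 0.18724742 × 1.0000 = 0.187247
Relative intensity = 0.187247 / 0.420153 × 100 = 44.57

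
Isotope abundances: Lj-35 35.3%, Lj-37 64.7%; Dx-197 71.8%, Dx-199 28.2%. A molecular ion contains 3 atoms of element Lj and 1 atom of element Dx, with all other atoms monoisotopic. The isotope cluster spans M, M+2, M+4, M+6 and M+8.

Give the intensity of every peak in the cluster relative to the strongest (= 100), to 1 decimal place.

Element Lj pattern (n=3): 0.04398698 : 0.24186607 : 0.44330693 : 0.27084002
Element Dx pattern (n=1): 0.7180 : 0.2820
Convolve the two distributions (both contribute in 2-u steps):
  M: 0.04398698×0.7180 = 0.031583
  M+2: 0.04398698×0.2820 + 0.24186607×0.7180 = 0.186064
  M+4: 0.24186607×0.2820 + 0.44330693×0.7180 = 0.386501
  M+6: 0.44330693×0.2820 + 0.27084002×0.7180 = 0.319476
  M+8: 0.27084002×0.2820 = 0.076377
Scale to base peak (0.386501) = 100: 8.2 : 48.1 : 100.0 : 82.7 : 19.8

8.2 : 48.1 : 100.0 : 82.7 : 19.8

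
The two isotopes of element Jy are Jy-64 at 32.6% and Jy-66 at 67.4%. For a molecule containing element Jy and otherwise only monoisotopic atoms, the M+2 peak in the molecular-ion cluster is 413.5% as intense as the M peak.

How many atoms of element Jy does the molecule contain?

2

With n Jy atoms, P(M+2)/P(M) = C(n,1)·p^(n−1)q / p^n = n·q/p = n · 0.674/0.326.
n = 4.135 × 0.326/0.674 = 2.00 ≈ 2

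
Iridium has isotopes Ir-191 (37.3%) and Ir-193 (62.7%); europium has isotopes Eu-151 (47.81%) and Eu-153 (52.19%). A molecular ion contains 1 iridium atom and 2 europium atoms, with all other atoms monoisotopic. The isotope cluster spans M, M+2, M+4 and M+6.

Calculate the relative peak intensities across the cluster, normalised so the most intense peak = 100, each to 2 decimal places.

20.57 : 79.48 : 100.00 : 41.20

Iridium pattern (n=1): 0.3730 : 0.6270
Europium pattern (n=2): 0.22857961 : 0.49904078 : 0.27237961
Convolve the two distributions (both contribute in 2-u steps):
  M: 0.3730×0.22857961 = 0.085260
  M+2: 0.3730×0.49904078 + 0.6270×0.22857961 = 0.329462
  M+4: 0.3730×0.27237961 + 0.6270×0.49904078 = 0.414496
  M+6: 0.6270×0.27237961 = 0.170782
Scale to base peak (0.414496) = 100: 20.57 : 79.48 : 100.00 : 41.20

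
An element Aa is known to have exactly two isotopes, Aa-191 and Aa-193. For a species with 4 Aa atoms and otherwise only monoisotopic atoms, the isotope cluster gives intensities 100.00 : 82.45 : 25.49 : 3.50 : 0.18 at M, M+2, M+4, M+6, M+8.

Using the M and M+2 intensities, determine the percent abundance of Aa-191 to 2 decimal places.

82.91%

If p is the fraction of Aa that is Aa-191, then I(M+2)/I(M) = [C(4,1)·p^3·(1−p)] / p^4 = 4·(1−p)/p = 82.45/100.00 = 0.8245
(1−p)/p = 0.8245/4 = 0.2061  ⇒  p = 1/(1 + 0.2061) = 0.8291
Aa-191: 82.91%, Aa-193: 17.09%.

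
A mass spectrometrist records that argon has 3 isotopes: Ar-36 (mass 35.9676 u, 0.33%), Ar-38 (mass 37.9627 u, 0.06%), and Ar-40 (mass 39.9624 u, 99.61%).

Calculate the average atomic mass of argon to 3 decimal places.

The abundance-weighted mean is 0.0033 × 35.9676 + 0.0006 × 37.9627 + 0.9961 × 39.9624
= 0.11869 + 0.02278 + 39.80655 = 39.94802 u

39.948 u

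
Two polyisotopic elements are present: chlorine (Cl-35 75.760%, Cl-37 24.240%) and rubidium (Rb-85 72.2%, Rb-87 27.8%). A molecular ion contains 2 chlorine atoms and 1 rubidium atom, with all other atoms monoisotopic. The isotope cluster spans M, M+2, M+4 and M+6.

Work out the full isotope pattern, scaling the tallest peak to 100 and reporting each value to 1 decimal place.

97.6 : 100.0 : 34.0 : 3.8

Chlorine pattern (n=2): 0.57395776 : 0.36728448 : 0.05875776
Rubidium pattern (n=1): 0.7220 : 0.2780
Convolve the two distributions (both contribute in 2-u steps):
  M: 0.57395776×0.7220 = 0.414398
  M+2: 0.57395776×0.2780 + 0.36728448×0.7220 = 0.424740
  M+4: 0.36728448×0.2780 + 0.05875776×0.7220 = 0.144528
  M+6: 0.05875776×0.2780 = 0.016335
Scale to base peak (0.424740) = 100: 97.6 : 100.0 : 34.0 : 3.8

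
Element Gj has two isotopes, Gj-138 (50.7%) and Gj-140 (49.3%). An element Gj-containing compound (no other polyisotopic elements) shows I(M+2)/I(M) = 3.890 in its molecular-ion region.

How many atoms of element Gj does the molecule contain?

4

With n Gj atoms, P(M+2)/P(M) = C(n,1)·p^(n−1)q / p^n = n·q/p = n · 0.493/0.507.
n = 3.890 × 0.507/0.493 = 4.00 ≈ 4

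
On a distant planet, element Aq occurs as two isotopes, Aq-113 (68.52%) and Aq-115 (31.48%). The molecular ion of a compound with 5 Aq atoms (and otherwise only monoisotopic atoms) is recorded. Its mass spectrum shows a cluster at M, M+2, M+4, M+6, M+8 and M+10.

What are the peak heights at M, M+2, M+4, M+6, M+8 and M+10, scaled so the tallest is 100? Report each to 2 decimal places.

43.53 : 100.00 : 91.89 : 42.21 : 9.70 : 0.89

Expanding (0.6852 + 0.3148)^5:
P(M) = 0.6852^5 = 0.151038
P(M+2) = 5 × 0.6852^4 × 0.3148^1 = 0.346956
P(M+4) = 10 × 0.6852^3 × 0.3148^2 = 0.318802
P(M+6) = 10 × 0.6852^2 × 0.3148^3 = 0.146467
P(M+8) = 5 × 0.6852^1 × 0.3148^4 = 0.033645
P(M+10) = 0.3148^5 = 0.003092
The M+2 peak is largest (0.346956); scaling to 100 gives 43.53 : 100.00 : 91.89 : 42.21 : 9.70 : 0.89.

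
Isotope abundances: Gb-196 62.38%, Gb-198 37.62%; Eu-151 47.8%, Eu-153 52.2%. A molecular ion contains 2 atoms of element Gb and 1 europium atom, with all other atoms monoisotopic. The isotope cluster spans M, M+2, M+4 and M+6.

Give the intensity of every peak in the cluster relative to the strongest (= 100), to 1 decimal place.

43.5 : 100.0 : 73.1 : 17.3

Element Gb pattern (n=2): 0.38912644 : 0.46934712 : 0.14152644
Europium pattern (n=1): 0.4780 : 0.5220
Convolve the two distributions (both contribute in 2-u steps):
  M: 0.38912644×0.4780 = 0.186002
  M+2: 0.38912644×0.5220 + 0.46934712×0.4780 = 0.427472
  M+4: 0.46934712×0.5220 + 0.14152644×0.4780 = 0.312649
  M+6: 0.14152644×0.5220 = 0.073877
Scale to base peak (0.427472) = 100: 43.5 : 100.0 : 73.1 : 17.3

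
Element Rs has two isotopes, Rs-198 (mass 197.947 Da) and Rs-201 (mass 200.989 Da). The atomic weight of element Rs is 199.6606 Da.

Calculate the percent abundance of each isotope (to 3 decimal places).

Rs-198: 43.669%, Rs-201: 56.331%

Let x be the fractional abundance of Rs-198; then Rs-201 has abundance 1 − x.
197.947·x + 200.989·(1 − x) = 199.6606
(197.947 − 200.989)·x = 199.6606 − 200.989
x = -1.3284 / -3.042 = 0.43669 → 43.669% Rs-198, 56.331% Rs-201.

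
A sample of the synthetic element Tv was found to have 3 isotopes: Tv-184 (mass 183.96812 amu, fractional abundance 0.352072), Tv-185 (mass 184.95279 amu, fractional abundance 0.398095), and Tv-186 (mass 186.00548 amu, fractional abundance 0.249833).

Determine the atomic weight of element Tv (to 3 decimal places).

184.869 amu

Average mass = Σ (abundance × isotope mass) = 0.352072 × 183.96812 + 0.398095 × 184.95279 + 0.249833 × 186.00548
= 64.770024 + 73.628781 + 46.470307 = 184.869112 amu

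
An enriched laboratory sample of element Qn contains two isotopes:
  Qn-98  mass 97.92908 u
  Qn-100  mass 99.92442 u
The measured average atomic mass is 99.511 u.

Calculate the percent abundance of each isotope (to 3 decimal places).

Writing the weighted mean with unknown fraction x of Qn-98:
97.92908·x + 99.92442·(1 − x) = 99.511
(97.92908 − 99.92442)·x = 99.511 − 99.92442
x = -0.41342 / -1.99534 = 0.20719 → 20.719% Qn-98, 79.281% Qn-100.

Qn-98: 20.719%, Qn-100: 79.281%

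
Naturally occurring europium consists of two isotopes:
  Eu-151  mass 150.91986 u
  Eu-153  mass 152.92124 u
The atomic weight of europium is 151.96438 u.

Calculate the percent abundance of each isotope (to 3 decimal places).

Eu-151: 47.810%, Eu-153: 52.190%

Let x be the fractional abundance of Eu-151; then Eu-153 has abundance 1 − x.
150.91986·x + 152.92124·(1 − x) = 151.96438
(150.91986 − 152.92124)·x = 151.96438 − 152.92124
x = -0.95686 / -2.00138 = 0.47810 → 47.810% Eu-151, 52.190% Eu-153.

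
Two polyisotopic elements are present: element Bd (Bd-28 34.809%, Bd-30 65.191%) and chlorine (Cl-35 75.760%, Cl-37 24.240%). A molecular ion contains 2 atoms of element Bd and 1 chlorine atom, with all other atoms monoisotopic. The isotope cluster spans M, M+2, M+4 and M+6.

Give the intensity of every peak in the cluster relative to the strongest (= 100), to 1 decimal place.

21.2 : 86.4 : 100.0 : 23.8

Element Bd pattern (n=2): 0.12116665 : 0.4538467 : 0.42498665
Chlorine pattern (n=1): 0.7576 : 0.2424
Convolve the two distributions (both contribute in 2-u steps):
  M: 0.12116665×0.7576 = 0.091796
  M+2: 0.12116665×0.2424 + 0.4538467×0.7576 = 0.373205
  M+4: 0.4538467×0.2424 + 0.42498665×0.7576 = 0.431982
  M+6: 0.42498665×0.2424 = 0.103017
Scale to base peak (0.431982) = 100: 21.2 : 86.4 : 100.0 : 23.8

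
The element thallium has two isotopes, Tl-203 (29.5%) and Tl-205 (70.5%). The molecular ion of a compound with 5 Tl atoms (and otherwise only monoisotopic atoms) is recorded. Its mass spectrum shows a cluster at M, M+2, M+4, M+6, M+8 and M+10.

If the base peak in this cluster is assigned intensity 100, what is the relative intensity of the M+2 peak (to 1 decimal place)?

Term probabilities: M 0.0022, M+2 0.0267, M+4 0.1276, M+6 0.3049, M+8 0.3644, M+10 0.1742. Base peak = M+8.
P(M+8) = C(5,4) × 0.295^1 × 0.705^4 = 5 × 0.2950 × 0.24703385 = 0.364375 (base)
P(M+2) = C(5,1) × 0.295^4 × 0.705^1 = 5 × 0.00757335 × 0.7050 = 0.026696
Relative intensity = 0.026696 / 0.364375 × 100 = 7.3

7.3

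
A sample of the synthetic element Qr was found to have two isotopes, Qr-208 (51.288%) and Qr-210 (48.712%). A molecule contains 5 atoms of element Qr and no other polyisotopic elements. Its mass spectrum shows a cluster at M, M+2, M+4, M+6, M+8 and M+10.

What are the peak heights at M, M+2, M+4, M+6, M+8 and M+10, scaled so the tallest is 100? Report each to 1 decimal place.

11.1 : 52.6 : 100.0 : 95.0 : 45.1 : 8.6

Expanding (0.51288 + 0.48712)^5:
P(M) = 0.51288^5 = 0.035488
P(M+2) = 5 × 0.51288^4 × 0.48712^1 = 0.168527
P(M+4) = 10 × 0.51288^3 × 0.48712^2 = 0.320125
P(M+6) = 10 × 0.51288^2 × 0.48712^3 = 0.304046
P(M+8) = 5 × 0.51288^1 × 0.48712^4 = 0.144388
P(M+10) = 0.48712^5 = 0.027427
The M+4 peak is largest (0.320125); scaling to 100 gives 11.1 : 52.6 : 100.0 : 95.0 : 45.1 : 8.6.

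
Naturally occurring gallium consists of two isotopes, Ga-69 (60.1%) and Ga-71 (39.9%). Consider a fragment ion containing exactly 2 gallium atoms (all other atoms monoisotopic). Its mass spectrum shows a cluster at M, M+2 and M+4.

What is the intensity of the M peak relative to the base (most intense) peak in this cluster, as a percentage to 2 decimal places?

75.31%

Term probabilities: M 0.3612, M+2 0.4796, M+4 0.1592. Base peak = M+2.
P(M+2) = C(2,1) × 0.601^1 × 0.399^1 = 2 × 0.6010 × 0.3990 = 0.479598 (base)
P(M) = C(2,0) × 0.601^2 × 0.399^0 = 1 × 0.361201 × 1.0000 = 0.361201
Relative intensity = 0.361201 / 0.479598 × 100 = 75.31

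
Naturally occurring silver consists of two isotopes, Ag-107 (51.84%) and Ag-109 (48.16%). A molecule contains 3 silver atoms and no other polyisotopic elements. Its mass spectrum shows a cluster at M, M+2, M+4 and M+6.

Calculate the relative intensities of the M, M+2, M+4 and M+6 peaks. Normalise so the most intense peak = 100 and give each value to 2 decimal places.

35.88 : 100.00 : 92.90 : 28.77

Expanding (0.5184 + 0.4816)^3:
P(M) = 0.5184^3 = 0.139314
P(M+2) = 3 × 0.5184^2 × 0.4816^1 = 0.388273
P(M+4) = 3 × 0.5184^1 × 0.4816^2 = 0.360711
P(M+6) = 0.4816^3 = 0.111702
The M+2 peak is largest (0.388273); scaling to 100 gives 35.88 : 100.00 : 92.90 : 28.77.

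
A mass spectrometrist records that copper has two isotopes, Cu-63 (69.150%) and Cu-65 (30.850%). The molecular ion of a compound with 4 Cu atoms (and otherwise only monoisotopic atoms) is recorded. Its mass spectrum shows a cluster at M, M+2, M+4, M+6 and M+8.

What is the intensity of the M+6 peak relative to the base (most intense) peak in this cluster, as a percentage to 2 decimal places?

Binomial terms of (0.69150 + 0.30850)^4: M 0.2286, M+2 0.4080, M+4 0.2731, M+6 0.0812, M+8 0.0091 → M+2 is the base peak.
P(M+2) = C(4,1) × 0.69150^3 × 0.30850^1 = 4 × 0.33065611 × 0.3085 = 0.408030 (base)
P(M+6) = C(4,3) × 0.69150^1 × 0.30850^3 = 4 × 0.6915 × 0.02936064 = 0.081212
Relative intensity = 0.081212 / 0.408030 × 100 = 19.90

19.90%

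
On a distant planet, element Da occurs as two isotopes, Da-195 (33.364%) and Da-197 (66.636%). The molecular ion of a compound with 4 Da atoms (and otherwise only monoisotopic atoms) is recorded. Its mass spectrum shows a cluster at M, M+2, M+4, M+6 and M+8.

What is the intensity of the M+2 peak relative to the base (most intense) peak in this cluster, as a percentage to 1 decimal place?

(0.33364 + 0.66636)^4 gives M 0.0124, M+2 0.0990, M+4 0.2966, M+6 0.3949, M+8 0.1972; the largest is M+6.
P(M+6) = C(4,3) × 0.33364^1 × 0.66636^3 = 4 × 0.33364 × 0.2958876 = 0.394880 (base)
P(M+2) = C(4,1) × 0.33364^3 × 0.66636^1 = 4 × 0.03713935 × 0.66636 = 0.098993
Relative intensity = 0.098993 / 0.394880 × 100 = 25.1

25.1%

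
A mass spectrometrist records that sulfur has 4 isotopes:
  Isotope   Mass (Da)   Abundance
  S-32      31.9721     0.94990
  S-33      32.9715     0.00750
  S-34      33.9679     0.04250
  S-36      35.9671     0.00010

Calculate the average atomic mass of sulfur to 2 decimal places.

32.06 Da

Weight each isotope mass by its fractional abundance: 0.94990 × 31.9721 + 0.00750 × 32.9715 + 0.04250 × 33.9679 + 0.00010 × 35.9671
= 30.37030 + 0.24729 + 1.44364 + 0.00360 = 32.06483 Da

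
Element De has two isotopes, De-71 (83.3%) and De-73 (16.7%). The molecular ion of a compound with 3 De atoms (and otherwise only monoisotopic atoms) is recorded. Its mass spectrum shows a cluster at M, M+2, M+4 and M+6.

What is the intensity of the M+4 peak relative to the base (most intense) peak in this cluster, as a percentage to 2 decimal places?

12.06%

(0.833 + 0.167)^3 gives M 0.5780, M+2 0.3476, M+4 0.0697, M+6 0.0047; the largest is M.
P(M) = C(3,0) × 0.833^3 × 0.167^0 = 1 × 0.57800954 × 1.0000 = 0.578010 (base)
P(M+4) = C(3,2) × 0.833^1 × 0.167^2 = 3 × 0.8330 × 0.027889 = 0.069695
Relative intensity = 0.069695 / 0.578010 × 100 = 12.06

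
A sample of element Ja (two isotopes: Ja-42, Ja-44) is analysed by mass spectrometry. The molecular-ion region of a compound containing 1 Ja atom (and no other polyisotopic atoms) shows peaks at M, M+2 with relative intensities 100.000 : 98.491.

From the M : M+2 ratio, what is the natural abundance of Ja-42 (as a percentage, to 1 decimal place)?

50.4%

Write p for the Ja-42 fraction. I(M+2)/I(M) = [C(1,1)·p^0·(1−p)] / p^1 = 1·(1−p)/p = 98.491/100.000 = 0.9849
(1−p)/p = 0.9849/1 = 0.9849  ⇒  p = 1/(1 + 0.9849) = 0.5038
Ja-42: 50.4%, Ja-44: 49.6%.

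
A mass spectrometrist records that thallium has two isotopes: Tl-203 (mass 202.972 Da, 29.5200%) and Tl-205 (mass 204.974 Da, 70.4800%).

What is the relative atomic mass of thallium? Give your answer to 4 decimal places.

Average mass = Σ (abundance × isotope mass) = 0.295200 × 202.972 + 0.704800 × 204.974
= 59.91733 + 144.46568 = 204.38301 Da

204.3830 Da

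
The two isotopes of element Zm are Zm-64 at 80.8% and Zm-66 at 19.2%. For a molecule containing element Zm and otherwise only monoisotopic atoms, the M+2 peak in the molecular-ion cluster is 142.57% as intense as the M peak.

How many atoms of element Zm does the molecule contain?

The M+2/M ratio from n Zm atoms is n · q/p = n · 0.192/0.808.
n = 1.4257 × 0.808/0.192 = 6.00 ≈ 6

6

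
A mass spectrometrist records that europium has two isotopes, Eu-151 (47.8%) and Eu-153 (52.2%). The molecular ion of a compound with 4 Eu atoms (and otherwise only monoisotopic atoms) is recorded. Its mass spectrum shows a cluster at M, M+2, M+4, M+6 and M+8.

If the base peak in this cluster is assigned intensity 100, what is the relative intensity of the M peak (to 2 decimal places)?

(0.478 + 0.522)^4 gives M 0.0522, M+2 0.2280, M+4 0.3735, M+6 0.2720, M+8 0.0742; the largest is M+4.
P(M+4) = C(4,2) × 0.478^2 × 0.522^2 = 6 × 0.228484 × 0.272484 = 0.373549 (base)
P(M) = C(4,0) × 0.478^4 × 0.522^0 = 1 × 0.05220494 × 1.0000 = 0.052205
Relative intensity = 0.052205 / 0.373549 × 100 = 13.98

13.98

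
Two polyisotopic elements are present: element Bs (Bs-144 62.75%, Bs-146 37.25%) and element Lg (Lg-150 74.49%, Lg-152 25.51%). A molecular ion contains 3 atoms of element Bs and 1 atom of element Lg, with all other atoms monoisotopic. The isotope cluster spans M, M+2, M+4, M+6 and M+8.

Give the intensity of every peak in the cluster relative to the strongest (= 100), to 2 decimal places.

47.10 : 100.00 : 78.51 : 26.90 : 3.37

Element Bs pattern (n=3): 0.24708205 : 0.44002261 : 0.26120864 : 0.0516867
Element Lg pattern (n=1): 0.7449 : 0.2551
Convolve the two distributions (both contribute in 2-u steps):
  M: 0.24708205×0.7449 = 0.184051
  M+2: 0.24708205×0.2551 + 0.44002261×0.7449 = 0.390803
  M+4: 0.44002261×0.2551 + 0.26120864×0.7449 = 0.306824
  M+6: 0.26120864×0.2551 + 0.0516867×0.7449 = 0.105136
  M+8: 0.0516867×0.2551 = 0.013185
Scale to base peak (0.390803) = 100: 47.10 : 100.00 : 78.51 : 26.90 : 3.37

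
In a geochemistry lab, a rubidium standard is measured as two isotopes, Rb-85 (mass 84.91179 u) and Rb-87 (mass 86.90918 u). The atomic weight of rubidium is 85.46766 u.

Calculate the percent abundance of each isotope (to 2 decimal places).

Let x be the fractional abundance of Rb-85; then Rb-87 has abundance 1 − x.
84.91179·x + 86.90918·(1 − x) = 85.46766
(84.91179 − 86.90918)·x = 85.46766 − 86.90918
x = -1.44152 / -1.99739 = 0.72170 → 72.17% Rb-85, 27.83% Rb-87.

Rb-85: 72.17%, Rb-87: 27.83%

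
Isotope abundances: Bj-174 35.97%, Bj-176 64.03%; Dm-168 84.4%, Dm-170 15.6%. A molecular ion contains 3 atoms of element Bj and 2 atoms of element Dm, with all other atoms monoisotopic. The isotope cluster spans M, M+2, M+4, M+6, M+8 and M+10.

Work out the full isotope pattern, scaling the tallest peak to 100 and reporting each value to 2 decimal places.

8.68 : 49.59 : 100.00 : 81.09 : 20.93 : 1.67

Element Bj pattern (n=3): 0.04653946 : 0.2485339 : 0.44241383 : 0.26251281
Element Dm pattern (n=2): 0.712336 : 0.263328 : 0.024336
Convolve the two distributions (both contribute in 2-u steps):
  M: 0.04653946×0.712336 = 0.033152
  M+2: 0.04653946×0.263328 + 0.2485339×0.712336 = 0.189295
  M+4: 0.04653946×0.024336 + 0.2485339×0.263328 + 0.44241383×0.712336 = 0.381726
  M+6: 0.2485339×0.024336 + 0.44241383×0.263328 + 0.26251281×0.712336 = 0.309546
  M+8: 0.44241383×0.024336 + 0.26251281×0.263328 = 0.079894
  M+10: 0.26251281×0.024336 = 0.006389
Scale to base peak (0.381726) = 100: 8.68 : 49.59 : 100.00 : 81.09 : 20.93 : 1.67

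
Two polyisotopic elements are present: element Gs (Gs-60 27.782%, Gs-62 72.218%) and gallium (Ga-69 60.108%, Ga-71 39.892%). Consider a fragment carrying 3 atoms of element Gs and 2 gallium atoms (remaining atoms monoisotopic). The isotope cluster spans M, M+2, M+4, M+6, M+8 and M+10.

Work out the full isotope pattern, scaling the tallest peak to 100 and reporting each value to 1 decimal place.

Element Gs pattern (n=3): 0.02144325 : 0.16722212 : 0.43468602 : 0.37664861
Gallium pattern (n=2): 0.36129717 : 0.47956567 : 0.15913717
Convolve the two distributions (both contribute in 2-u steps):
  M: 0.02144325×0.36129717 = 0.007747
  M+2: 0.02144325×0.47956567 + 0.16722212×0.36129717 = 0.070700
  M+4: 0.02144325×0.15913717 + 0.16722212×0.47956567 + 0.43468602×0.36129717 = 0.240657
  M+6: 0.16722212×0.15913717 + 0.43468602×0.47956567 + 0.37664861×0.36129717 = 0.371154
  M+8: 0.43468602×0.15913717 + 0.37664861×0.47956567 = 0.249802
  M+10: 0.37664861×0.15913717 = 0.059939
Scale to base peak (0.371154) = 100: 2.1 : 19.0 : 64.8 : 100.0 : 67.3 : 16.1

2.1 : 19.0 : 64.8 : 100.0 : 67.3 : 16.1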